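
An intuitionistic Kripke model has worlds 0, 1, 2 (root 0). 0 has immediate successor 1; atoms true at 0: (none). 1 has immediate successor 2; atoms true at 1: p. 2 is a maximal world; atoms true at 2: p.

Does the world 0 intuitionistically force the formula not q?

0 forces not q: no world accessible from 0 forces q.

Yes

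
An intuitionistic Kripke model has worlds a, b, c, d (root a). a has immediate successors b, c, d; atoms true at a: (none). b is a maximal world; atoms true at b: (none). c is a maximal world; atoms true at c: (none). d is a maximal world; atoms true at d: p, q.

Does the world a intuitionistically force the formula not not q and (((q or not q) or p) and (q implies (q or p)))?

No

a does not force not not q and (((q or not q) or p) and (q implies (q or p))) since a fails not not q.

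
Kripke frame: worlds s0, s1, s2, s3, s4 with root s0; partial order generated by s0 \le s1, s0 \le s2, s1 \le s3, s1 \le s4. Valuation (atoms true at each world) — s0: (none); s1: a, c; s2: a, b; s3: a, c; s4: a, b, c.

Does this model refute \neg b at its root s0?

s0 \nVdash \neg b since s2 is accessible from s0 and s2 \Vdash b.
So the root s0 does not force \neg b; the model is a countermodel.

Yes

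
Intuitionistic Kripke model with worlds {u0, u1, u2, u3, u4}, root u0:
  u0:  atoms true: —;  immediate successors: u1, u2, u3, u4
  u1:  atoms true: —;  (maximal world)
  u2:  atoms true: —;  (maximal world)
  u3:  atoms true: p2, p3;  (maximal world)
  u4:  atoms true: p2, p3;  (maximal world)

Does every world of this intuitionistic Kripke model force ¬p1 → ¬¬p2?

No

Not every world: u0 ⊮ ¬p1 → ¬¬p2.
u0 ⊮ ¬p1 → ¬¬p2: already at u0 itself, u0 ⊩ ¬p1 but u0 ⊮ ¬¬p2.
u0 ⊮ ¬¬p2 since u1 is accessible from u0 and u1 ⊩ ¬p2.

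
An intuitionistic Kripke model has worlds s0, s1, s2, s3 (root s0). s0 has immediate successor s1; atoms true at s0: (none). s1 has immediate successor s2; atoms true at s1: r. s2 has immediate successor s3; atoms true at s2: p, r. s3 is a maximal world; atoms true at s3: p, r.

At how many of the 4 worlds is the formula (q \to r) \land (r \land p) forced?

2

s0: does not force it — s0 \nVdash (q \to r) \land (r \land p) since s0 fails r \land p.
s1: does not force it — s1 \nVdash (q \to r) \land (r \land p) since s1 fails r \land p.
s2: forces it.
s3: forces it.
Worlds forcing the formula: {s2, s3}.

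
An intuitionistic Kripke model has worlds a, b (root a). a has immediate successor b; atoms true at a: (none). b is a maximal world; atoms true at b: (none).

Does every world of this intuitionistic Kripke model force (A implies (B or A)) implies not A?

a forces (A implies (B or A)) implies not A: every world accessible from a that forces A implies (B or A) (namely a, b) also forces not A.
Since the root a forces (A implies (B or A)) implies not A and forcing is persistent (monotone upward), every world forces it.

Yes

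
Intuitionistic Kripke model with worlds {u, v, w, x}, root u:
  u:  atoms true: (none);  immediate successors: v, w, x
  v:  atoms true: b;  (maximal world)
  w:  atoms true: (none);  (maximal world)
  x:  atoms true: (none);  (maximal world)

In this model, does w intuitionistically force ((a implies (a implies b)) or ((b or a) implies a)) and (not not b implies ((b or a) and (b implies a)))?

w forces ((a implies (a implies b)) or ((b or a) implies a)) and (not not b implies ((b or a) and (b implies a))) since w forces both conjuncts.

Yes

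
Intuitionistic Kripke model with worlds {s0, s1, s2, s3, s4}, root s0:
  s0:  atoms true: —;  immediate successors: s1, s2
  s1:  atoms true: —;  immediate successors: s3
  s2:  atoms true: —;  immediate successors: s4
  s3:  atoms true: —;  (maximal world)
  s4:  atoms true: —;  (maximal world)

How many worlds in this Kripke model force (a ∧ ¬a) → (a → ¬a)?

s0: forces it.
s1: forces it.
s2: forces it.
s3: forces it.
s4: forces it.
Worlds forcing the formula: {s0, s1, s2, s3, s4}.

5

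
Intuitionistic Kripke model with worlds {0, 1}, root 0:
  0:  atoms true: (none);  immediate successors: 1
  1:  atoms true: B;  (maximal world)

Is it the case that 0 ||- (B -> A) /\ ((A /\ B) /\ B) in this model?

0 ||-/- (B -> A) /\ ((A /\ B) /\ B) since 0 fails B -> A.

No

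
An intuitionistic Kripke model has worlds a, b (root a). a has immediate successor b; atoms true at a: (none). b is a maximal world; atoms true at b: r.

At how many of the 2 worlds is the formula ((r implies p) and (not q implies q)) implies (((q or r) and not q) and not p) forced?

a: forces it.
b: forces it.
Worlds forcing the formula: {a, b}.

2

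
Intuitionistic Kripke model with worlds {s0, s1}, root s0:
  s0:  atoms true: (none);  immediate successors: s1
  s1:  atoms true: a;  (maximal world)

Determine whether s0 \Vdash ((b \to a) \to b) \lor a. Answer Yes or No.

s0 \nVdash ((b \to a) \to b) \lor a: neither disjunct is forced at s0.
s0 \nVdash (b \to a) \to b: already at s0 itself, s0 \Vdash b \to a but s0 \nVdash b.
s0 lacks atom b, so s0 \nVdash b.

No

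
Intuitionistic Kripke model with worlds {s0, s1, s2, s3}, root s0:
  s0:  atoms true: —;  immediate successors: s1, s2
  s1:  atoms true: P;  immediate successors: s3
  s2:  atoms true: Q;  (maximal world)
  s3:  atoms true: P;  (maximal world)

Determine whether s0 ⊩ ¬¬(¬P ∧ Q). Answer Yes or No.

s0 ⊮ ¬¬(¬P ∧ Q) since s1 is accessible from s0 and s1 ⊩ ¬(¬P ∧ Q).
s1 ⊩ ¬(¬P ∧ Q): no world accessible from s1 forces ¬P ∧ Q.

No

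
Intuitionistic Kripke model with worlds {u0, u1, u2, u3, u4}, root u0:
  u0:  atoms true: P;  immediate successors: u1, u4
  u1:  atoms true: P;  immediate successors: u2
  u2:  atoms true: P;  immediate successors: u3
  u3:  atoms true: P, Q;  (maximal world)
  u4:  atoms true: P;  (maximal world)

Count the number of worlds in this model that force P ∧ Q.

u0: does not force it — u0 ⊮ P ∧ Q since u0 fails Q.
u1: does not force it — u1 ⊮ P ∧ Q since u1 fails Q.
u2: does not force it.
u3: forces it.
u4: does not force it.
Worlds forcing the formula: {u3}.

1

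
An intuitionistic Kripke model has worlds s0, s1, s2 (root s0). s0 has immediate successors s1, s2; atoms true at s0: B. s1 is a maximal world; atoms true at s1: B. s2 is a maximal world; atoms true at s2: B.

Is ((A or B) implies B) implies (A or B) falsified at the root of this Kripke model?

No

s0 forces ((A or B) implies B) implies (A or B): every world accessible from s0 that forces (A or B) implies B (namely s0, s1, s2) also forces A or B.
So the root s0 forces ((A or B) implies B) implies (A or B); the model is not a countermodel.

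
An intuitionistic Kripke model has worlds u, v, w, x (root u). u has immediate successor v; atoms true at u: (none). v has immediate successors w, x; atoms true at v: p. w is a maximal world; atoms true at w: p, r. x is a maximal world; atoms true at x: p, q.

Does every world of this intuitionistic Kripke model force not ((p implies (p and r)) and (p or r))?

Not every world: u does not force not ((p implies (p and r)) and (p or r)).
u does not force not ((p implies (p and r)) and (p or r)) since w is accessible from u and w forces (p implies (p and r)) and (p or r).
w forces (p implies (p and r)) and (p or r) since w forces both conjuncts.

No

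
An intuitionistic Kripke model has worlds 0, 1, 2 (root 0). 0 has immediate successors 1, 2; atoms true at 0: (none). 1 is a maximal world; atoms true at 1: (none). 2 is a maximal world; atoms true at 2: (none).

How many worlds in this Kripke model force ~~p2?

0: does not force it — 0 ||-/- ~~p2 since 0 is accessible from 0 and 0 ||- ~p2.
1: does not force it — 1 ||-/- ~~p2 since 1 is accessible from 1 and 1 ||- ~p2.
2: does not force it — 2 ||-/- ~~p2 since 2 is accessible from 2 and 2 ||- ~p2.
Worlds forcing the formula: { }.

0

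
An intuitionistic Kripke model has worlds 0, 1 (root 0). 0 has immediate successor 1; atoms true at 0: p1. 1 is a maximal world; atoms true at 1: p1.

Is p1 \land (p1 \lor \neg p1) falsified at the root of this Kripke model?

0 \Vdash p1 \land (p1 \lor \neg p1) since 0 forces both conjuncts.
So the root 0 forces p1 \land (p1 \lor \neg p1); the model is not a countermodel.

No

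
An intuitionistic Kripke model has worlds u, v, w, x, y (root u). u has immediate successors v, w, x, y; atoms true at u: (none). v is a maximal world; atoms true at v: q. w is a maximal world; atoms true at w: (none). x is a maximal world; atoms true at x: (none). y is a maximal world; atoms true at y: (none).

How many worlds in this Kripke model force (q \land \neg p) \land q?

u: does not force it — u \nVdash (q \land \neg p) \land q since u fails q \land \neg p.
v: forces it.
w: does not force it.
x: does not force it.
y: does not force it.
Worlds forcing the formula: {v}.

1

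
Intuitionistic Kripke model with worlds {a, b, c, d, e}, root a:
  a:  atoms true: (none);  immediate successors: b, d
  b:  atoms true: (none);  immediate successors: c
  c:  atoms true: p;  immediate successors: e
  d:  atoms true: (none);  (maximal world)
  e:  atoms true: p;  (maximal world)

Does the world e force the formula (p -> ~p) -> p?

Yes

e ||- (p -> ~p) -> p vacuously: no world accessible from e forces the antecedent p -> ~p.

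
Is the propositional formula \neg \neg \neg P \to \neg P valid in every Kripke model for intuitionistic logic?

This is triple-negation reduction, which is intuitionistically derivable.
Assume \neg \neg \neg P and suppose P. Then \neg \neg P (double-negation introduction), contradicting \neg \neg \neg P. So \neg P.

Yes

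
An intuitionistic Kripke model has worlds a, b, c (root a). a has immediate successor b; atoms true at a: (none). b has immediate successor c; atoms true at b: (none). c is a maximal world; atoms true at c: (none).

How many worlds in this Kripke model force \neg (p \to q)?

0

a: does not force it — a \nVdash \neg (p \to q) since a is accessible from a and a \Vdash p \to q.
b: does not force it — b \nVdash \neg (p \to q) since b is accessible from b and b \Vdash p \to q.
c: does not force it — c \nVdash \neg (p \to q) since c is accessible from c and c \Vdash p \to q.
Worlds forcing the formula: { }.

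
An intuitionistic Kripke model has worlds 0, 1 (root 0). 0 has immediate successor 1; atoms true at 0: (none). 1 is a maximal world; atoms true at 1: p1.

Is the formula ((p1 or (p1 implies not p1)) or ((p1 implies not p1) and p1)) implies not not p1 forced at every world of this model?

Yes

0 forces ((p1 or (p1 implies not p1)) or ((p1 implies not p1) and p1)) implies not not p1: every world accessible from 0 that forces (p1 or (p1 implies not p1)) or ((p1 implies not p1) and p1) (namely 1) also forces not not p1.
Since the root 0 forces ((p1 or (p1 implies not p1)) or ((p1 implies not p1) and p1)) implies not not p1 and forcing is persistent (monotone upward), every world forces it.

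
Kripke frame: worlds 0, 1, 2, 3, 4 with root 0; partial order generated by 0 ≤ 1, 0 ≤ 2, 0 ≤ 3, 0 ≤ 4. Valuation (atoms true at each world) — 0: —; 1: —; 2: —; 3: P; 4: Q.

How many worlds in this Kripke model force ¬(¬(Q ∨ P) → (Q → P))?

0: does not force it — 0 ⊮ ¬(¬(Q ∨ P) → (Q → P)) since 0 is accessible from 0 and 0 ⊩ ¬(Q ∨ P) → (Q → P).
1: does not force it — 1 ⊮ ¬(¬(Q ∨ P) → (Q → P)) since 1 is accessible from 1 and 1 ⊩ ¬(Q ∨ P) → (Q → P).
2: does not force it — 2 ⊮ ¬(¬(Q ∨ P) → (Q → P)) since 2 is accessible from 2 and 2 ⊩ ¬(Q ∨ P) → (Q → P).
3: does not force it.
4: does not force it.
Worlds forcing the formula: { }.

0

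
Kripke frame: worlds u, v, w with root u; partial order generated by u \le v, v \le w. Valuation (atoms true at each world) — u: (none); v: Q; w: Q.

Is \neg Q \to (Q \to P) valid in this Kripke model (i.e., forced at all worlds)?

Yes

u \Vdash \neg Q \to (Q \to P) vacuously: no world accessible from u forces the antecedent \neg Q.
Since the root u forces \neg Q \to (Q \to P) and forcing is persistent (monotone upward), every world forces it.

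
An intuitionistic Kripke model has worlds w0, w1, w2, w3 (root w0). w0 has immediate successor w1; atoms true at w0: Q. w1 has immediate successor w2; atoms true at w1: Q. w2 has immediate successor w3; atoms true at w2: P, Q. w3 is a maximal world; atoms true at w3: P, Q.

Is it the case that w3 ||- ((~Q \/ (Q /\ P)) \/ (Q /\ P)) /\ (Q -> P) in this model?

Yes

w3 ||- ((~Q \/ (Q /\ P)) \/ (Q /\ P)) /\ (Q -> P) since w3 forces both conjuncts.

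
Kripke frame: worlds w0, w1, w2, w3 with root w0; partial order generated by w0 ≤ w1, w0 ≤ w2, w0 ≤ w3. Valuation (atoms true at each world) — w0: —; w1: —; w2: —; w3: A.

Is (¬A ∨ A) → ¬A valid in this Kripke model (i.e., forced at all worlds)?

No

Not every world: w0 ⊮ (¬A ∨ A) → ¬A.
w0 ⊮ (¬A ∨ A) → ¬A: at the accessible world w3, w3 ⊩ ¬A ∨ A but w3 ⊮ ¬A.
w3 ⊮ ¬A since w3 is accessible from w3 and w3 ⊩ A.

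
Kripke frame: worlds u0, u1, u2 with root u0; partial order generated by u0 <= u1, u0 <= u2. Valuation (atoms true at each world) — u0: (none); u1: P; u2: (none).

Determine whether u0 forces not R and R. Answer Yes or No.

u0 does not force not R and R since u0 fails R.

No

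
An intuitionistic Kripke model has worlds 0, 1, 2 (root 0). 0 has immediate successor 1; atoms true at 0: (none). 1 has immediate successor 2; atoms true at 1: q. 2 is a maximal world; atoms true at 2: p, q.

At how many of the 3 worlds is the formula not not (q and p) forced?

3

0: forces it.
1: forces it.
2: forces it.
Worlds forcing the formula: {0, 1, 2}.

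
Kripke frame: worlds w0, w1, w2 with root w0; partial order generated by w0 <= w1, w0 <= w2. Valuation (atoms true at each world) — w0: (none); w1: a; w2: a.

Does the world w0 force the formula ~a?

w0 ||-/- ~a since w1 is accessible from w0 and w1 ||- a.

No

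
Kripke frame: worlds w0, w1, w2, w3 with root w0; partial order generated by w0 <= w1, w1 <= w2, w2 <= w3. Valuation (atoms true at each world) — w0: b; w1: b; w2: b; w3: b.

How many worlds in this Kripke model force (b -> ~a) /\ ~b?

0

w0: does not force it — w0 ||-/- (b -> ~a) /\ ~b since w0 fails ~b.
w1: does not force it — w1 ||-/- (b -> ~a) /\ ~b since w1 fails ~b.
w2: does not force it — w2 ||-/- (b -> ~a) /\ ~b since w2 fails ~b.
w3: does not force it.
Worlds forcing the formula: { }.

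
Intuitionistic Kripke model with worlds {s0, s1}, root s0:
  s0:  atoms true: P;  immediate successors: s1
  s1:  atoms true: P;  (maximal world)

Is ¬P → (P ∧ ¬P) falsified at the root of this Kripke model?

No

s0 ⊩ ¬P → (P ∧ ¬P) vacuously: no world accessible from s0 forces the antecedent ¬P.
So the root s0 forces ¬P → (P ∧ ¬P); the model is not a countermodel.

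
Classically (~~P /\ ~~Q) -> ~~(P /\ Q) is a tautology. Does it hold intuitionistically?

This is the distribution of double negation over conjunction, which is intuitionistically derivable.
Assume ~~P, ~~Q, and ~(P /\ Q). From P we'd get ~Q (since P /\ Q is refuted), contradicting ~~Q; so ~P, contradicting ~~P.

Yes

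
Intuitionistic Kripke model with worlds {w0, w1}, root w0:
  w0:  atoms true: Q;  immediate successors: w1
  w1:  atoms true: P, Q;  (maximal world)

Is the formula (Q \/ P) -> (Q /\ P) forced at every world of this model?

Not every world: w0 ||-/- (Q \/ P) -> (Q /\ P).
w0 ||-/- (Q \/ P) -> (Q /\ P): already at w0 itself, w0 ||- Q \/ P but w0 ||-/- Q /\ P.
w0 ||-/- Q /\ P since w0 fails P.

No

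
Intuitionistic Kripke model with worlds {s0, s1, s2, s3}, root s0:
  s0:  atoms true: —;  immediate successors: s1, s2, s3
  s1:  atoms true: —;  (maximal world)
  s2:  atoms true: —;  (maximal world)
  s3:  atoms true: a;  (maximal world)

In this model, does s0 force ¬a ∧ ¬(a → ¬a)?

s0 ⊮ ¬a ∧ ¬(a → ¬a) since s0 fails ¬a.

No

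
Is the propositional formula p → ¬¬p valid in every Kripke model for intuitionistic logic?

This is double-negation introduction, which is intuitionistically derivable.
If a world forces p then every accessible world forces p (persistence), so none forces ¬p; hence ¬¬p.

Yes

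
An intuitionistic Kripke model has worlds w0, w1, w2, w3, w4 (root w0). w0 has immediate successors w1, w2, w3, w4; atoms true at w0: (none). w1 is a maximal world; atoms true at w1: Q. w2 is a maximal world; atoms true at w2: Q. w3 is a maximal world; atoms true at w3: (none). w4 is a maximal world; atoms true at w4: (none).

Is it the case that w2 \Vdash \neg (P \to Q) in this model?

w2 \nVdash \neg (P \to Q) since w2 is accessible from w2 and w2 \Vdash P \to Q.
w2 \Vdash P \to Q vacuously: no world accessible from w2 forces the antecedent P.

No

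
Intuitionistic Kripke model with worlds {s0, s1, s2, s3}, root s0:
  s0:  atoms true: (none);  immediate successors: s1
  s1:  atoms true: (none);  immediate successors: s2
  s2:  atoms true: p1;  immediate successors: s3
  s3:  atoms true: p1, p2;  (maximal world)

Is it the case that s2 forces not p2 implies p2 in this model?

Yes

s2 forces not p2 implies p2 vacuously: no world accessible from s2 forces the antecedent not p2.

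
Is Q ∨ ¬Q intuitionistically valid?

This is the law of excluded middle, which is not intuitionistically valid.
A Kripke countermodel: worlds u, v; order generated by u ≤ v; atoms true at each world — u:{}; v:{Q}.
u ⊮ Q ∨ ¬Q: neither disjunct is forced at u.
u lacks atom Q, so u ⊮ Q.
So the root u does not force the formula.

No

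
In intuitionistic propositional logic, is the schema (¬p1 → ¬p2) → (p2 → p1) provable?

No

This is the converse of contraposition, which is not intuitionistically valid.
A Kripke countermodel: worlds 0, 1; order generated by 0 ≤ 1; atoms true at each world — 0:{p2}; 1:{p1,p2}.
0 ⊮ (¬p1 → ¬p2) → (p2 → p1): already at 0 itself, 0 ⊩ ¬p1 → ¬p2 but 0 ⊮ p2 → p1.
0 ⊮ p2 → p1: already at 0 itself, 0 ⊩ p2 but 0 ⊮ p1.
0 lacks atom p1, so 0 ⊮ p1.
So the root 0 does not force the formula.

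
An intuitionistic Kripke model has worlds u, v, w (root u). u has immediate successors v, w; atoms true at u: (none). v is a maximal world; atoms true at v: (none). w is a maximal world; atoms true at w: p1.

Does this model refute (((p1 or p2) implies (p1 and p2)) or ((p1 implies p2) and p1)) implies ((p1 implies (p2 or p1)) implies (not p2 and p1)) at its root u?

u does not force (((p1 or p2) implies (p1 and p2)) or ((p1 implies p2) and p1)) implies ((p1 implies (p2 or p1)) implies (not p2 and p1)): at the accessible world v, v forces ((p1 or p2) implies (p1 and p2)) or ((p1 implies p2) and p1) but v does not force (p1 implies (p2 or p1)) implies (not p2 and p1).
v does not force (p1 implies (p2 or p1)) implies (not p2 and p1): already at v itself, v forces p1 implies (p2 or p1) but v does not force not p2 and p1.
v does not force not p2 and p1 since v fails p1.
So the root u does not force (((p1 or p2) implies (p1 and p2)) or ((p1 implies p2) and p1)) implies ((p1 implies (p2 or p1)) implies (not p2 and p1)); the model is a countermodel.

Yes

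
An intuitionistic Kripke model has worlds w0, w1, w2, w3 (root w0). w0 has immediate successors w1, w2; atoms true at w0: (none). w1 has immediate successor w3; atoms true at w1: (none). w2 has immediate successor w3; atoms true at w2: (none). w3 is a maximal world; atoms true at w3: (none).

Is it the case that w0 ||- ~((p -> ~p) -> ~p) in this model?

w0 ||-/- ~((p -> ~p) -> ~p) since w0 is accessible from w0 and w0 ||- (p -> ~p) -> ~p.
w0 ||- (p -> ~p) -> ~p: every world accessible from w0 that forces p -> ~p (namely w0, w1, w2, w3) also forces ~p.

No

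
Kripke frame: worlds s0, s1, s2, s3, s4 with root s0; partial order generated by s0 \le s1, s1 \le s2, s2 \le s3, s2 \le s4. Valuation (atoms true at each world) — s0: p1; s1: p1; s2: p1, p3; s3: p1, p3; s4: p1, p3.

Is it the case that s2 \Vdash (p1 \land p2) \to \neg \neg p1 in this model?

s2 \Vdash (p1 \land p2) \to \neg \neg p1 vacuously: no world accessible from s2 forces the antecedent p1 \land p2.

Yes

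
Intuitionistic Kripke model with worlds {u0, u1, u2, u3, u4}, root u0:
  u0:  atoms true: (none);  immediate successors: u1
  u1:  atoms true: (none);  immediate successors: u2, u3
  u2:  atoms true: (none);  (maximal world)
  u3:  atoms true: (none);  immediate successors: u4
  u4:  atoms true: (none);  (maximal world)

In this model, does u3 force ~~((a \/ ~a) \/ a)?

u3 ||- ~~((a \/ ~a) \/ a): no world accessible from u3 forces ~((a \/ ~a) \/ a).

Yes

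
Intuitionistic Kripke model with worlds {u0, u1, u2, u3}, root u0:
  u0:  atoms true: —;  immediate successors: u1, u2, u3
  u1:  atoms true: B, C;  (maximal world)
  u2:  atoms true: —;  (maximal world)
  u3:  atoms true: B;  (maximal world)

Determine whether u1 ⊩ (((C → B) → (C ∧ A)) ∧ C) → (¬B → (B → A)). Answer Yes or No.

Yes

u1 ⊩ (((C → B) → (C ∧ A)) ∧ C) → (¬B → (B → A)) vacuously: no world accessible from u1 forces the antecedent ((C → B) → (C ∧ A)) ∧ C.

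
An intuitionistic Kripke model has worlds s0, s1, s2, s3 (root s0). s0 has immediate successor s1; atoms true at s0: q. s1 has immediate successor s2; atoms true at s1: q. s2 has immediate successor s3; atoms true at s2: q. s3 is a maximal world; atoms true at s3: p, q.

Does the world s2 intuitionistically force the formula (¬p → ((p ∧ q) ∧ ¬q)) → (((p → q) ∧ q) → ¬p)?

No

s2 ⊮ (¬p → ((p ∧ q) ∧ ¬q)) → (((p → q) ∧ q) → ¬p): already at s2 itself, s2 ⊩ ¬p → ((p ∧ q) ∧ ¬q) but s2 ⊮ ((p → q) ∧ q) → ¬p.
s2 ⊮ ((p → q) ∧ q) → ¬p: already at s2 itself, s2 ⊩ (p → q) ∧ q but s2 ⊮ ¬p.
s2 ⊮ ¬p since s3 is accessible from s2 and s3 ⊩ p.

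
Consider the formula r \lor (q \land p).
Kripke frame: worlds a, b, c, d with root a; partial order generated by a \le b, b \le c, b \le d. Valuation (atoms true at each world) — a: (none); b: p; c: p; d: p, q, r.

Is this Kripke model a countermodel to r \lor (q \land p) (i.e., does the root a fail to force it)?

Yes

a \nVdash r \lor (q \land p): neither disjunct is forced at a.
a lacks atom r, so a \nVdash r.
So the root a does not force r \lor (q \land p); the model is a countermodel.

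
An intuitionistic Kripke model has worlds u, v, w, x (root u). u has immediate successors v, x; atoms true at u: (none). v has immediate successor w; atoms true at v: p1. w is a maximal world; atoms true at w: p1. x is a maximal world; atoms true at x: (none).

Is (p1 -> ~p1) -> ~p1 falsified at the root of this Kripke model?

u ||- (p1 -> ~p1) -> ~p1: every world accessible from u that forces p1 -> ~p1 (namely x) also forces ~p1.
So the root u forces (p1 -> ~p1) -> ~p1; the model is not a countermodel.

No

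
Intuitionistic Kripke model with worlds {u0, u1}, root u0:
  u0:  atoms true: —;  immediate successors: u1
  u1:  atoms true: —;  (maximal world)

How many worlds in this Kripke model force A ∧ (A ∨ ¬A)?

0

u0: does not force it — u0 ⊮ A ∧ (A ∨ ¬A) since u0 fails A.
u1: does not force it — u1 ⊮ A ∧ (A ∨ ¬A) since u1 fails A.
Worlds forcing the formula: { }.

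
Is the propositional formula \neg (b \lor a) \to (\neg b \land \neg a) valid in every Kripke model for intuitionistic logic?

This is a constructively valid De Morgan direction (negated disjunction to conjunction of negations), which is intuitionistically derivable.
From \neg (b \lor a): if b held then b \lor a would, contradiction — so \neg b; similarly \neg a.

Yes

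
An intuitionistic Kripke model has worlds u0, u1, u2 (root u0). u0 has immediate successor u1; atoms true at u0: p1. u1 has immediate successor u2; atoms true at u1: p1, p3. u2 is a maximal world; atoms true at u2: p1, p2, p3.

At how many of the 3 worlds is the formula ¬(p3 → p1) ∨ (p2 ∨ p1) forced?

3

u0: forces it.
u1: forces it.
u2: forces it.
Worlds forcing the formula: {u0, u1, u2}.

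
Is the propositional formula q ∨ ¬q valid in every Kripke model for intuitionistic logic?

This is the law of excluded middle, which is not intuitionistically valid.
A Kripke countermodel: worlds w0, w1; order generated by w0 ≤ w1; atoms true at each world — w0:{}; w1:{q}.
w0 ⊮ q ∨ ¬q: neither disjunct is forced at w0.
w0 lacks atom q, so w0 ⊮ q.
So the root w0 does not force the formula.

No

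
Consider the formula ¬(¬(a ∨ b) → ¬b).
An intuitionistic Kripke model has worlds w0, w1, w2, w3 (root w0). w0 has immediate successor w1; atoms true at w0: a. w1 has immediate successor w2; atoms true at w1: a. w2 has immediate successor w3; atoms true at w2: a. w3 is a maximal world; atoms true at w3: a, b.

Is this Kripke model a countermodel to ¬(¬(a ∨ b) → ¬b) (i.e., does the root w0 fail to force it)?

Yes

w0 ⊮ ¬(¬(a ∨ b) → ¬b) since w0 is accessible from w0 and w0 ⊩ ¬(a ∨ b) → ¬b.
w0 ⊩ ¬(a ∨ b) → ¬b vacuously: no world accessible from w0 forces the antecedent ¬(a ∨ b).
So the root w0 does not force ¬(¬(a ∨ b) → ¬b); the model is a countermodel.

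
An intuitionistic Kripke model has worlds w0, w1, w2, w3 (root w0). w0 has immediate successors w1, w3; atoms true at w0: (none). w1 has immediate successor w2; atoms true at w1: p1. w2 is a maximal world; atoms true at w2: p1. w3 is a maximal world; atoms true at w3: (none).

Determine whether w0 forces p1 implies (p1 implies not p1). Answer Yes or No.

w0 does not force p1 implies (p1 implies not p1): at the accessible world w1, w1 forces p1 but w1 does not force p1 implies not p1.
w1 does not force p1 implies not p1: already at w1 itself, w1 forces p1 but w1 does not force not p1.
w1 does not force not p1 since w1 is accessible from w1 and w1 forces p1.

No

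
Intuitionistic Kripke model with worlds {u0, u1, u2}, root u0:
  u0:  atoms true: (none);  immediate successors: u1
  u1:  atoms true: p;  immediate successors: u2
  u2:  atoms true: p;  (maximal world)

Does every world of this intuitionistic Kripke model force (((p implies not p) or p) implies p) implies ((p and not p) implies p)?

u0 forces (((p implies not p) or p) implies p) implies ((p and not p) implies p): every world accessible from u0 that forces ((p implies not p) or p) implies p (namely u0, u1, u2) also forces (p and not p) implies p.
Since the root u0 forces (((p implies not p) or p) implies p) implies ((p and not p) implies p) and forcing is persistent (monotone upward), every world forces it.

Yes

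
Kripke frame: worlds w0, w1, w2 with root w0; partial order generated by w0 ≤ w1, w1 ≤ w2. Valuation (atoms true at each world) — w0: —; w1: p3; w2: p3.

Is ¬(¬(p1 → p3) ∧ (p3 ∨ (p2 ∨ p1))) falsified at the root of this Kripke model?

w0 ⊩ ¬(¬(p1 → p3) ∧ (p3 ∨ (p2 ∨ p1))): no world accessible from w0 forces ¬(p1 → p3) ∧ (p3 ∨ (p2 ∨ p1)).
So the root w0 forces ¬(¬(p1 → p3) ∧ (p3 ∨ (p2 ∨ p1))); the model is not a countermodel.

No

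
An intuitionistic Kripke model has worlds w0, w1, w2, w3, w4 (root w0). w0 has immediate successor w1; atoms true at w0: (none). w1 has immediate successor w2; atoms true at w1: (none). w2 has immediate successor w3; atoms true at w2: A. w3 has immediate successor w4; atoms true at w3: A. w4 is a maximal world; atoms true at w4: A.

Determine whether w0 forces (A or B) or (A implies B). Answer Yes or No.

w0 does not force (A or B) or (A implies B): neither disjunct is forced at w0.
w0 does not force A or B: neither disjunct is forced at w0.
w0 lacks atom A, so w0 does not force A.

No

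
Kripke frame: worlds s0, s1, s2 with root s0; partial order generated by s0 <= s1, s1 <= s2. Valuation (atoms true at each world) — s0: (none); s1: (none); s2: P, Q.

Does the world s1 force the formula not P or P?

s1 does not force not P or P: neither disjunct is forced at s1.
s1 does not force not P since s2 is accessible from s1 and s2 forces P.

No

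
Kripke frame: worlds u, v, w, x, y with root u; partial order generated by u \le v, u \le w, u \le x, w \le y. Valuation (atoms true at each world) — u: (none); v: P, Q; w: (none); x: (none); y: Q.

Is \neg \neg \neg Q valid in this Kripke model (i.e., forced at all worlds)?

Not every world: u \nVdash \neg \neg \neg Q.
u \nVdash \neg \neg \neg Q since v is accessible from u and v \Vdash \neg \neg Q.
v \Vdash \neg \neg Q: no world accessible from v forces \neg Q.

No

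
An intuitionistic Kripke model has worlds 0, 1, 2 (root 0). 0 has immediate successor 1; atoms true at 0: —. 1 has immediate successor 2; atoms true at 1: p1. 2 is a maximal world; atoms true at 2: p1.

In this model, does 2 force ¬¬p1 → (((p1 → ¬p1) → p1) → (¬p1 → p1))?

2 ⊩ ¬¬p1 → (((p1 → ¬p1) → p1) → (¬p1 → p1)): every world accessible from 2 that forces ¬¬p1 (namely 2) also forces ((p1 → ¬p1) → p1) → (¬p1 → p1).

Yes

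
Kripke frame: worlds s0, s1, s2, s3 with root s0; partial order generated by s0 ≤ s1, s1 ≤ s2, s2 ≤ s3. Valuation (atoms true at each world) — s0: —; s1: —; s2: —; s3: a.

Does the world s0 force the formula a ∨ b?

s0 ⊮ a ∨ b: neither disjunct is forced at s0.
s0 lacks atom a, so s0 ⊮ a.

No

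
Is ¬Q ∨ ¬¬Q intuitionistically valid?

No

This is the weak law of excluded middle, which is not intuitionistically valid.
A Kripke countermodel: worlds 0, 1, 2; order generated by 0 ≤ 1, 0 ≤ 2; atoms true at each world — 0:{}; 1:{Q}; 2:{}.
0 ⊮ ¬Q ∨ ¬¬Q: neither disjunct is forced at 0.
0 ⊮ ¬Q since 1 is accessible from 0 and 1 ⊩ Q.
So the root 0 does not force the formula.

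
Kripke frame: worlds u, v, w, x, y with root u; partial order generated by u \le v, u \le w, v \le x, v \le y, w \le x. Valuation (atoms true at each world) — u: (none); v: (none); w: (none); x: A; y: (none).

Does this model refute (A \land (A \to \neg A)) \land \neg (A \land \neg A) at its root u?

Yes

u \nVdash (A \land (A \to \neg A)) \land \neg (A \land \neg A) since u fails A \land (A \to \neg A).
So the root u does not force (A \land (A \to \neg A)) \land \neg (A \land \neg A); the model is a countermodel.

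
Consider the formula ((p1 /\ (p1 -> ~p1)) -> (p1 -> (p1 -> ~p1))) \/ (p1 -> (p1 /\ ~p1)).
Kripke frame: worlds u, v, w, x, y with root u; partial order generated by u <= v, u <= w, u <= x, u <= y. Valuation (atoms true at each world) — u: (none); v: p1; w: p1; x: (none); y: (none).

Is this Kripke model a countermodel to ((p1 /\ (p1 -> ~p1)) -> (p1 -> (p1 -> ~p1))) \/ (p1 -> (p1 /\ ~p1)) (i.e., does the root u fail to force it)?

u ||- ((p1 /\ (p1 -> ~p1)) -> (p1 -> (p1 -> ~p1))) \/ (p1 -> (p1 /\ ~p1)) via the disjunct (p1 /\ (p1 -> ~p1)) -> (p1 -> (p1 -> ~p1)).
So the root u forces ((p1 /\ (p1 -> ~p1)) -> (p1 -> (p1 -> ~p1))) \/ (p1 -> (p1 /\ ~p1)); the model is not a countermodel.

No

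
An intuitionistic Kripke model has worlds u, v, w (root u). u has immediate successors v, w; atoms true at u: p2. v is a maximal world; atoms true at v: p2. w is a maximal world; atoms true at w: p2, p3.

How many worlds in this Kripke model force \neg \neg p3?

u: does not force it — u \nVdash \neg \neg p3 since v is accessible from u and v \Vdash \neg p3.
v: does not force it — v \nVdash \neg \neg p3 since v is accessible from v and v \Vdash \neg p3.
w: forces it.
Worlds forcing the formula: {w}.

1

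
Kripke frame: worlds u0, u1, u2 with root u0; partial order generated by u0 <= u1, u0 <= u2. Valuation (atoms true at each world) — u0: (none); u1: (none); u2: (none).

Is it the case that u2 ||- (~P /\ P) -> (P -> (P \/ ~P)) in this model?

Yes

u2 ||- (~P /\ P) -> (P -> (P \/ ~P)) vacuously: no world accessible from u2 forces the antecedent ~P /\ P.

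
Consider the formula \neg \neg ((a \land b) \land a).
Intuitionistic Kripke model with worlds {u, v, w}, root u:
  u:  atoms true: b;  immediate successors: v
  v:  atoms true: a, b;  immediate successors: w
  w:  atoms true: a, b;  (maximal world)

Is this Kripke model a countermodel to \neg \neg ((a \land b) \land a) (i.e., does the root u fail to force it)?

u \Vdash \neg \neg ((a \land b) \land a): no world accessible from u forces \neg ((a \land b) \land a).
So the root u forces \neg \neg ((a \land b) \land a); the model is not a countermodel.

No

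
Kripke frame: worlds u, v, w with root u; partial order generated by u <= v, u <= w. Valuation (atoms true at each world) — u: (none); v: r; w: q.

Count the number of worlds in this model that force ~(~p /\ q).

u: does not force it — u ||-/- ~(~p /\ q) since w is accessible from u and w ||- ~p /\ q.
v: forces it.
w: does not force it — w ||-/- ~(~p /\ q) since w is accessible from w and w ||- ~p /\ q.
Worlds forcing the formula: {v}.

1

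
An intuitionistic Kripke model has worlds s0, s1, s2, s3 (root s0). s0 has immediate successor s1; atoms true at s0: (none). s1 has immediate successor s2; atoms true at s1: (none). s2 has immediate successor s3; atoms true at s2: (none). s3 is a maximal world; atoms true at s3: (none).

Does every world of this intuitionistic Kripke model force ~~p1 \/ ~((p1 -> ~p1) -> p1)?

s0 ||- ~~p1 \/ ~((p1 -> ~p1) -> p1) via the disjunct ~((p1 -> ~p1) -> p1).
Since the root s0 forces ~~p1 \/ ~((p1 -> ~p1) -> p1) and forcing is persistent (monotone upward), every world forces it.

Yes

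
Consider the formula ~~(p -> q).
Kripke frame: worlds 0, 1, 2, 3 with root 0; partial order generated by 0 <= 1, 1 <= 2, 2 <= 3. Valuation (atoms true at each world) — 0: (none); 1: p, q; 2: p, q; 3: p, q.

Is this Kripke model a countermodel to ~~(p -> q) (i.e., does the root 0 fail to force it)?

0 ||- ~~(p -> q): no world accessible from 0 forces ~(p -> q).
So the root 0 forces ~~(p -> q); the model is not a countermodel.

No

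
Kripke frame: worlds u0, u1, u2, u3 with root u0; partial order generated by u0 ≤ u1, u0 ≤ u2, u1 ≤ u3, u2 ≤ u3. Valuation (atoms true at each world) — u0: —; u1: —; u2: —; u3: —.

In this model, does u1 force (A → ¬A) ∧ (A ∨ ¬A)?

u1 ⊩ (A → ¬A) ∧ (A ∨ ¬A) since u1 forces both conjuncts.

Yes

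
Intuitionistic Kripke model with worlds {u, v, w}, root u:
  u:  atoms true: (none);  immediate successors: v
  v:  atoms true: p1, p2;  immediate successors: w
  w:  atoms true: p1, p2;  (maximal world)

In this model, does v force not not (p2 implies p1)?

v forces not not (p2 implies p1): no world accessible from v forces not (p2 implies p1).

Yes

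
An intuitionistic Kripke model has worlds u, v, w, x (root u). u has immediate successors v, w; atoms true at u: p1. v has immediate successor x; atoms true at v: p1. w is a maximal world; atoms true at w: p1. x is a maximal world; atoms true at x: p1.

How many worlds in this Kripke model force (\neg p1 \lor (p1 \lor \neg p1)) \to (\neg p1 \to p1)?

u: forces it.
v: forces it.
w: forces it.
x: forces it.
Worlds forcing the formula: {u, v, w, x}.

4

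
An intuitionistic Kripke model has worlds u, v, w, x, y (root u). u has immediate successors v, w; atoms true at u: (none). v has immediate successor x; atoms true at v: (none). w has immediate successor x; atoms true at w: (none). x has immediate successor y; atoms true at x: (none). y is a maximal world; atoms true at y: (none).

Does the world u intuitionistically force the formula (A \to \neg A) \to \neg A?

Yes

u \Vdash (A \to \neg A) \to \neg A: every world accessible from u that forces A \to \neg A (namely u, v, w, x, y) also forces \neg A.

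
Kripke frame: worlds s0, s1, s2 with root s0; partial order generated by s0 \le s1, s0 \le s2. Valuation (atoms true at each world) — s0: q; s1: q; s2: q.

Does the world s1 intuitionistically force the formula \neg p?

s1 \Vdash \neg p: no world accessible from s1 forces p.

Yes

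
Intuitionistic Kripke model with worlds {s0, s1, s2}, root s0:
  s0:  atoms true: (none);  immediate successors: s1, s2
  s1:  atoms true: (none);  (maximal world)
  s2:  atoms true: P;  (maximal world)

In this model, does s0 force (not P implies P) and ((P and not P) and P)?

No

s0 does not force (not P implies P) and ((P and not P) and P) since s0 fails not P implies P.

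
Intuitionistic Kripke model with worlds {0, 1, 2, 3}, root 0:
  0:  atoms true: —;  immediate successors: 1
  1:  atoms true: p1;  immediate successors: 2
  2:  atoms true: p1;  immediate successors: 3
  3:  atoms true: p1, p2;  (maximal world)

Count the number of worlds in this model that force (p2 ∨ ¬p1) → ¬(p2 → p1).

0: does not force it — 0 ⊮ (p2 ∨ ¬p1) → ¬(p2 → p1): at the accessible world 3, 3 ⊩ p2 ∨ ¬p1 but 3 ⊮ ¬(p2 → p1).
1: does not force it — 1 ⊮ (p2 ∨ ¬p1) → ¬(p2 → p1): at the accessible world 3, 3 ⊩ p2 ∨ ¬p1 but 3 ⊮ ¬(p2 → p1).
2: does not force it — 2 ⊮ (p2 ∨ ¬p1) → ¬(p2 → p1): at the accessible world 3, 3 ⊩ p2 ∨ ¬p1 but 3 ⊮ ¬(p2 → p1).
3: does not force it.
Worlds forcing the formula: { }.

0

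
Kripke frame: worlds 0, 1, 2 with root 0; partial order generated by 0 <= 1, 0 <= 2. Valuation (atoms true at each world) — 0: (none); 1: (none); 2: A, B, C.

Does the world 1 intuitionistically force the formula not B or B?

1 forces not B or B via the disjunct not B.

Yes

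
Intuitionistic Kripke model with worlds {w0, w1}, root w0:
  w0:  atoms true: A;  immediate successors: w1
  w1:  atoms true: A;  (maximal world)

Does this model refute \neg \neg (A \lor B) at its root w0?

No

w0 \Vdash \neg \neg (A \lor B): no world accessible from w0 forces \neg (A \lor B).
So the root w0 forces \neg \neg (A \lor B); the model is not a countermodel.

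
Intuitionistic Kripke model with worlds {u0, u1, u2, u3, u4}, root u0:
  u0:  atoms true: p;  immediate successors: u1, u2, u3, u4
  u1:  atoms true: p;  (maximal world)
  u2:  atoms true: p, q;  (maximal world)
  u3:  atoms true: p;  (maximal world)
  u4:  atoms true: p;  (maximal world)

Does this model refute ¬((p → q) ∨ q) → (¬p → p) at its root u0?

No

u0 ⊩ ¬((p → q) ∨ q) → (¬p → p): every world accessible from u0 that forces ¬((p → q) ∨ q) (namely u1, u3, u4) also forces ¬p → p.
So the root u0 forces ¬((p → q) ∨ q) → (¬p → p); the model is not a countermodel.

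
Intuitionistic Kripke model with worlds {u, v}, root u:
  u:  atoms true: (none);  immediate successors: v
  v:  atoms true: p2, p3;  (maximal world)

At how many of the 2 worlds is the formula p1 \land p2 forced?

u: does not force it — u \nVdash p1 \land p2 since u fails p1.
v: does not force it.
Worlds forcing the formula: { }.

0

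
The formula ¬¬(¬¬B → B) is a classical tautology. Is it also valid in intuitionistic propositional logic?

This is the double negation of double-negation elimination, which is intuitionistically derivable.
By Glivenko's theorem the double negation of any classical propositional tautology is intuitionistically provable; ¬¬B → B is classically a tautology.

Yes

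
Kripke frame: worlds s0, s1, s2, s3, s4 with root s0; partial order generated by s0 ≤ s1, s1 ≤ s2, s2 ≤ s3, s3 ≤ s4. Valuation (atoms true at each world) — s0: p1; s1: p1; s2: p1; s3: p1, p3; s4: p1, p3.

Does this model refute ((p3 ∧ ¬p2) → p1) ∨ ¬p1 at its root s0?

s0 ⊩ ((p3 ∧ ¬p2) → p1) ∨ ¬p1 via the disjunct (p3 ∧ ¬p2) → p1.
So the root s0 forces ((p3 ∧ ¬p2) → p1) ∨ ¬p1; the model is not a countermodel.

No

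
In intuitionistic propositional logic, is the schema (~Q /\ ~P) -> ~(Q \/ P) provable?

Yes

This is a constructively valid De Morgan direction (conjunction of negations to negated disjunction), which is intuitionistically derivable.
If both ~Q and ~P hold at a world, no accessible world forces Q or forces P, so none forces Q \/ P.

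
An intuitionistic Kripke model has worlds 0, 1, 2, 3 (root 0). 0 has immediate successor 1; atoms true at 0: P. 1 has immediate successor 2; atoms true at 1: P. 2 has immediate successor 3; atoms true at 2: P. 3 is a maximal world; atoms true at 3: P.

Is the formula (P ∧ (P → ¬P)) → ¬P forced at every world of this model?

0 ⊩ (P ∧ (P → ¬P)) → ¬P vacuously: no world accessible from 0 forces the antecedent P ∧ (P → ¬P).
Since the root 0 forces (P ∧ (P → ¬P)) → ¬P and forcing is persistent (monotone upward), every world forces it.

Yes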